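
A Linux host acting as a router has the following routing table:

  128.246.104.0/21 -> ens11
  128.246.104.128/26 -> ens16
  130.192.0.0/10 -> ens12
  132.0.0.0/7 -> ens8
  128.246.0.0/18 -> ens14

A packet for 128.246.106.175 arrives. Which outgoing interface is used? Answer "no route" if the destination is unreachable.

Routes whose prefix contains 128.246.106.175:
  128.246.104.0/21 (128.246.104.0 - 128.246.111.255) -> ens11
More-specific entries that do NOT match:
  128.246.104.128/26 (128.246.104.128 - 128.246.104.191) does not contain 128.246.106.175
Longest matching prefix is /21 -> interface ens11.

ens11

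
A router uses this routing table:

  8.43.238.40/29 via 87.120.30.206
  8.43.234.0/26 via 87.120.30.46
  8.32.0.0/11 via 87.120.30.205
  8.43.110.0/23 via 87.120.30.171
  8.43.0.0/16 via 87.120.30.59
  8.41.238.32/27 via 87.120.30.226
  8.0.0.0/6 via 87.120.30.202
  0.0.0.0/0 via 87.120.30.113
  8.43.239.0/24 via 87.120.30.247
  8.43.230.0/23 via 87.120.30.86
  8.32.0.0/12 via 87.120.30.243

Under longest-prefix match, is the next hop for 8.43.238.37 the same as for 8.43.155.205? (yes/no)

yes

8.43.238.37: longest match 8.43.0.0/16 -> 87.120.30.59
8.43.155.205: longest match 8.43.0.0/16 -> 87.120.30.59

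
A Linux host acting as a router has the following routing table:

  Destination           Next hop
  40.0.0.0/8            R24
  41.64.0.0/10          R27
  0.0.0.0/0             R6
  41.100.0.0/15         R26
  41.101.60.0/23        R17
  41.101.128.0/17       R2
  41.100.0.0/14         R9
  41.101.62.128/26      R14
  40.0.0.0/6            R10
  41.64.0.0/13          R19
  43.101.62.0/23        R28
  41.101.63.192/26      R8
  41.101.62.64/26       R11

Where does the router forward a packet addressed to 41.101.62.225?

Routes whose prefix contains 41.101.62.225:
  0.0.0.0/0 (default, matches everything) -> R6
  40.0.0.0/6 (40.0.0.0 - 43.255.255.255) -> R10
  41.64.0.0/10 (41.64.0.0 - 41.127.255.255) -> R27
  41.100.0.0/14 (41.100.0.0 - 41.103.255.255) -> R9
  41.100.0.0/15 (41.100.0.0 - 41.101.255.255) -> R26
More-specific entries that do NOT match:
  41.101.62.128/26 (41.101.62.128 - 41.101.62.191) does not contain 41.101.62.225
  41.101.63.192/26 (41.101.63.192 - 41.101.63.255) does not contain 41.101.62.225
  41.101.62.64/26 (41.101.62.64 - 41.101.62.127) does not contain 41.101.62.225
  41.101.60.0/23 (41.101.60.0 - 41.101.61.255) does not contain 41.101.62.225
  43.101.62.0/23 (43.101.62.0 - 43.101.63.255) does not contain 41.101.62.225
  41.101.128.0/17 (41.101.128.0 - 41.101.255.255) does not contain 41.101.62.225
Longest matching prefix is /15 -> next hop R26.

R26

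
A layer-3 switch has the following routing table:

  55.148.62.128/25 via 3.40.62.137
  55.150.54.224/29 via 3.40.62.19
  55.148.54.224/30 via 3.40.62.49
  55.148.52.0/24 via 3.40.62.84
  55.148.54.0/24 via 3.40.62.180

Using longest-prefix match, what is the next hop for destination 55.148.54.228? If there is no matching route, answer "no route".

3.40.62.180

Routes whose prefix contains 55.148.54.228:
  55.148.54.0/24 (55.148.54.0 - 55.148.54.255) -> 3.40.62.180
More-specific entries that do NOT match:
  55.148.54.224/30 (55.148.54.224 - 55.148.54.227) does not contain 55.148.54.228
  55.150.54.224/29 (55.150.54.224 - 55.150.54.231) does not contain 55.148.54.228
  55.148.62.128/25 (55.148.62.128 - 55.148.62.255) does not contain 55.148.54.228
Longest matching prefix is /24 -> next hop 3.40.62.180.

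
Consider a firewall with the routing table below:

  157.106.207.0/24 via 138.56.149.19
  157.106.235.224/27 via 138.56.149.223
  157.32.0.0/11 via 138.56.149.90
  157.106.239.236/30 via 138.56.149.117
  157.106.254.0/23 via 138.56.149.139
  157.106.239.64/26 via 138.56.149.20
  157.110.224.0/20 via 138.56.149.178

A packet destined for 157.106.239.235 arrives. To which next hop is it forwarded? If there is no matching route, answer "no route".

no route

No entry's prefix contains 157.106.239.235; there is no default route.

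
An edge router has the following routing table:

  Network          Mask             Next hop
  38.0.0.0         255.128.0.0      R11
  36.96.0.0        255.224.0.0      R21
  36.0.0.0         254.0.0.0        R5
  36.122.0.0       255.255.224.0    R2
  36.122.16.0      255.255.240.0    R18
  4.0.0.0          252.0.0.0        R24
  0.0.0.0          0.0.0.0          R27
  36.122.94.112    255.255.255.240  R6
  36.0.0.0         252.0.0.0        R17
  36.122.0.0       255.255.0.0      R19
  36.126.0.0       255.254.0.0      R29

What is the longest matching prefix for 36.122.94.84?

Entries matching 36.122.94.84:
  0.0.0.0/0 (default, matches everything)
  36.0.0.0/6 (36.0.0.0 - 39.255.255.255)
  36.0.0.0/7 (36.0.0.0 - 37.255.255.255)
  36.96.0.0/11 (36.96.0.0 - 36.127.255.255)
  36.122.0.0/16 (36.122.0.0 - 36.122.255.255)
Most specific is 36.122.0.0/16.

36.122.0.0/16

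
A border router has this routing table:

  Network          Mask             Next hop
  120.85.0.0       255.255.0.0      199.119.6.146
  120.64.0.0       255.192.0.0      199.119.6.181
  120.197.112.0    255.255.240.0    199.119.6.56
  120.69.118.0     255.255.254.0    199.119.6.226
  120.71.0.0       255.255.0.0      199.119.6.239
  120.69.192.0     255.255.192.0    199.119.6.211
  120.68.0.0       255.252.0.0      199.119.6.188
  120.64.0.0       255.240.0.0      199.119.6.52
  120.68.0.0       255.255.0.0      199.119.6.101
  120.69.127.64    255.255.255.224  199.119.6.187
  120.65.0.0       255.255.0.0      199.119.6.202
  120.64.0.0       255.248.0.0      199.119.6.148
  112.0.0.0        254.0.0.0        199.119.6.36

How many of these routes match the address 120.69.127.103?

4

Prefixes containing 120.69.127.103:
  120.64.0.0/10 (120.64.0.0 - 120.127.255.255)
  120.64.0.0/12 (120.64.0.0 - 120.79.255.255)
  120.64.0.0/13 (120.64.0.0 - 120.71.255.255)
  120.68.0.0/14 (120.68.0.0 - 120.71.255.255)
Total matching entries: 4.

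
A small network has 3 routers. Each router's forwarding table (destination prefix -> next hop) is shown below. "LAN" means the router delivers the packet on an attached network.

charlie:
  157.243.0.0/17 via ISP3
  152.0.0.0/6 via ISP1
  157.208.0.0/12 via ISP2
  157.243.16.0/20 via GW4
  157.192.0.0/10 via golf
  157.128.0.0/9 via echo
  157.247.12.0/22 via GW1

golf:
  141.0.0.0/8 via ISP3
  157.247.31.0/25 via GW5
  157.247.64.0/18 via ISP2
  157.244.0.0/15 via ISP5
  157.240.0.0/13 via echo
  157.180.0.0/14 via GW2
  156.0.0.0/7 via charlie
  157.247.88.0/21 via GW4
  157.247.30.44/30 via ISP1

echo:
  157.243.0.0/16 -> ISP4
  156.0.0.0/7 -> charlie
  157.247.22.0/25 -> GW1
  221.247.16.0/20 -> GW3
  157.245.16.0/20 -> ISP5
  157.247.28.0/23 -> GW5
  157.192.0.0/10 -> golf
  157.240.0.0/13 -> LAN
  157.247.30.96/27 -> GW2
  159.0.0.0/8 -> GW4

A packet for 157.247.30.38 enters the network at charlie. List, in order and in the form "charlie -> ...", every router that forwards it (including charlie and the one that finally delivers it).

At charlie: longest match for 157.247.30.38 is 157.192.0.0/10 -> golf
At golf: longest match for 157.247.30.38 is 157.240.0.0/13 -> echo
At echo: longest match for 157.247.30.38 is 157.240.0.0/13 -> LAN

charlie -> golf -> echo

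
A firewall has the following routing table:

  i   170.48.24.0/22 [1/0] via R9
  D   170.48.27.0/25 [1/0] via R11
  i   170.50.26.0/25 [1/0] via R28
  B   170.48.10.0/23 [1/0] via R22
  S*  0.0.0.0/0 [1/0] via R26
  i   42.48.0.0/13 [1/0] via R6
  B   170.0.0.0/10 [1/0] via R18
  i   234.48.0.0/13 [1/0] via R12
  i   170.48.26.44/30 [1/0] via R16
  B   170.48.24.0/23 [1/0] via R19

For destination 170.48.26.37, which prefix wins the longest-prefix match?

Entries matching 170.48.26.37:
  0.0.0.0/0 (default, matches everything)
  170.0.0.0/10 (170.0.0.0 - 170.63.255.255)
  170.48.24.0/22 (170.48.24.0 - 170.48.27.255)
Most specific is 170.48.24.0/22.

170.48.24.0/22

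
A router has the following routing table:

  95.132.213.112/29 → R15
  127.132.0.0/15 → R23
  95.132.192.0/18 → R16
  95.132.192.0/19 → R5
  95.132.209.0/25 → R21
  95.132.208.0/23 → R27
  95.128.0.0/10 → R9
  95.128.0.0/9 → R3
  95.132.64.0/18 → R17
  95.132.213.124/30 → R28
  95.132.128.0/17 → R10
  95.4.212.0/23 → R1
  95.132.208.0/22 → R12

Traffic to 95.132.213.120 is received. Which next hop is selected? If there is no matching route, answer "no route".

R5

Routes whose prefix contains 95.132.213.120:
  95.128.0.0/9 (95.128.0.0 - 95.255.255.255) -> R3
  95.128.0.0/10 (95.128.0.0 - 95.191.255.255) -> R9
  95.132.128.0/17 (95.132.128.0 - 95.132.255.255) -> R10
  95.132.192.0/18 (95.132.192.0 - 95.132.255.255) -> R16
  95.132.192.0/19 (95.132.192.0 - 95.132.223.255) -> R5
More-specific entries that do NOT match:
  95.132.213.124/30 (95.132.213.124 - 95.132.213.127) does not contain 95.132.213.120
  95.132.213.112/29 (95.132.213.112 - 95.132.213.119) does not contain 95.132.213.120
  95.132.209.0/25 (95.132.209.0 - 95.132.209.127) does not contain 95.132.213.120
  95.132.208.0/23 (95.132.208.0 - 95.132.209.255) does not contain 95.132.213.120
  95.4.212.0/23 (95.4.212.0 - 95.4.213.255) does not contain 95.132.213.120
  95.132.208.0/22 (95.132.208.0 - 95.132.211.255) does not contain 95.132.213.120
Longest matching prefix is /19 -> next hop R5.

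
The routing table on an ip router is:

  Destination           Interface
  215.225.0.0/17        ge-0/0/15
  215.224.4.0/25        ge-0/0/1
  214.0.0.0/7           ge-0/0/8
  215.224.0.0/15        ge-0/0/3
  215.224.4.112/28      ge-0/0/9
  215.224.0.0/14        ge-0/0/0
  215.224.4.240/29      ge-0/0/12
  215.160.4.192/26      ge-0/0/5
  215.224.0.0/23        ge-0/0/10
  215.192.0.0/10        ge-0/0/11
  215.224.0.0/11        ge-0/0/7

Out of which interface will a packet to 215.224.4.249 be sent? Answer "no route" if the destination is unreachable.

ge-0/0/3

Routes whose prefix contains 215.224.4.249:
  214.0.0.0/7 (214.0.0.0 - 215.255.255.255) -> ge-0/0/8
  215.192.0.0/10 (215.192.0.0 - 215.255.255.255) -> ge-0/0/11
  215.224.0.0/11 (215.224.0.0 - 215.255.255.255) -> ge-0/0/7
  215.224.0.0/14 (215.224.0.0 - 215.227.255.255) -> ge-0/0/0
  215.224.0.0/15 (215.224.0.0 - 215.225.255.255) -> ge-0/0/3
More-specific entries that do NOT match:
  215.224.4.240/29 (215.224.4.240 - 215.224.4.247) does not contain 215.224.4.249
  215.224.4.112/28 (215.224.4.112 - 215.224.4.127) does not contain 215.224.4.249
  215.160.4.192/26 (215.160.4.192 - 215.160.4.255) does not contain 215.224.4.249
  215.224.4.0/25 (215.224.4.0 - 215.224.4.127) does not contain 215.224.4.249
  215.224.0.0/23 (215.224.0.0 - 215.224.1.255) does not contain 215.224.4.249
  215.225.0.0/17 (215.225.0.0 - 215.225.127.255) does not contain 215.224.4.249
Longest matching prefix is /15 -> interface ge-0/0/3.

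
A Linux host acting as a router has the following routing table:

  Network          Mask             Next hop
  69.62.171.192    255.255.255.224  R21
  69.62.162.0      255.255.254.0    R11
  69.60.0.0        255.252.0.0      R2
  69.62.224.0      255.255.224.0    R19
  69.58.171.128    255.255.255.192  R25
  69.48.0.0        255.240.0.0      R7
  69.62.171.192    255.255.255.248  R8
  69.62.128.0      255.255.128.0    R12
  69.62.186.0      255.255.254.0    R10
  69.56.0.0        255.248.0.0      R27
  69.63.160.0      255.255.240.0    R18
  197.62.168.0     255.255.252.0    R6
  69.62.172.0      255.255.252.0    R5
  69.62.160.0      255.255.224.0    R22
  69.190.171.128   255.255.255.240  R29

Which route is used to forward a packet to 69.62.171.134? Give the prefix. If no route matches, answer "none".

69.62.160.0/19

Entries matching 69.62.171.134:
  69.48.0.0/12 (69.48.0.0 - 69.63.255.255)
  69.56.0.0/13 (69.56.0.0 - 69.63.255.255)
  69.60.0.0/14 (69.60.0.0 - 69.63.255.255)
  69.62.128.0/17 (69.62.128.0 - 69.62.255.255)
  69.62.160.0/19 (69.62.160.0 - 69.62.191.255)
Most specific is 69.62.160.0/19.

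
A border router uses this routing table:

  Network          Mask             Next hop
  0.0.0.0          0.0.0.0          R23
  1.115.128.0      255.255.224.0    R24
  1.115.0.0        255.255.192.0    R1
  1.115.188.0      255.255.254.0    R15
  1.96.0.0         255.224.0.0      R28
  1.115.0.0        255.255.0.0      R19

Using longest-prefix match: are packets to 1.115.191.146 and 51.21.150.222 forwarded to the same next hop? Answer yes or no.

no

1.115.191.146: longest match 1.115.0.0/16 -> R19
51.21.150.222: longest match 0.0.0.0/0 -> R23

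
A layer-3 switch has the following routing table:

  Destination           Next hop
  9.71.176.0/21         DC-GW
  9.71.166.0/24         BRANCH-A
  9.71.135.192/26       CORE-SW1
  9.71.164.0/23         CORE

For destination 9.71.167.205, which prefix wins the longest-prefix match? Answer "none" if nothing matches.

none

9.71.167.205 is outside every listed prefix and there is no default route.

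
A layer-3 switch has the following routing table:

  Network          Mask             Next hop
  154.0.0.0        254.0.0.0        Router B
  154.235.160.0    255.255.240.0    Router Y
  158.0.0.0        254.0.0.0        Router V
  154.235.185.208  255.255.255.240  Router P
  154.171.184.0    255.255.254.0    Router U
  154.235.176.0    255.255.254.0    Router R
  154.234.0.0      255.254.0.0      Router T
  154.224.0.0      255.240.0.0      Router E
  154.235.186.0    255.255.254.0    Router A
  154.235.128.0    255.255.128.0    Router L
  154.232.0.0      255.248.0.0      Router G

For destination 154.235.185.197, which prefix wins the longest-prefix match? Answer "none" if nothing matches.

154.235.128.0/17

Entries matching 154.235.185.197:
  154.0.0.0/7 (154.0.0.0 - 155.255.255.255)
  154.224.0.0/12 (154.224.0.0 - 154.239.255.255)
  154.232.0.0/13 (154.232.0.0 - 154.239.255.255)
  154.234.0.0/15 (154.234.0.0 - 154.235.255.255)
  154.235.128.0/17 (154.235.128.0 - 154.235.255.255)
Most specific is 154.235.128.0/17.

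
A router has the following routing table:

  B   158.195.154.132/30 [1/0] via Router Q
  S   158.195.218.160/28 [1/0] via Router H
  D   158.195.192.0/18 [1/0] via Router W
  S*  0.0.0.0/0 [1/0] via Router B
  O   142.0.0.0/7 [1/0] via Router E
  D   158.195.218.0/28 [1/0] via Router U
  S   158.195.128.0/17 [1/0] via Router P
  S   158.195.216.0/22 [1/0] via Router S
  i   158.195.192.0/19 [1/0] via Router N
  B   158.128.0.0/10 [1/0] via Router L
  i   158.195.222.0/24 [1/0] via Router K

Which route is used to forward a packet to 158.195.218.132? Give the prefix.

Entries matching 158.195.218.132:
  0.0.0.0/0 (default, matches everything)
  158.195.128.0/17 (158.195.128.0 - 158.195.255.255)
  158.195.192.0/18 (158.195.192.0 - 158.195.255.255)
  158.195.192.0/19 (158.195.192.0 - 158.195.223.255)
  158.195.216.0/22 (158.195.216.0 - 158.195.219.255)
Most specific is 158.195.216.0/22.

158.195.216.0/22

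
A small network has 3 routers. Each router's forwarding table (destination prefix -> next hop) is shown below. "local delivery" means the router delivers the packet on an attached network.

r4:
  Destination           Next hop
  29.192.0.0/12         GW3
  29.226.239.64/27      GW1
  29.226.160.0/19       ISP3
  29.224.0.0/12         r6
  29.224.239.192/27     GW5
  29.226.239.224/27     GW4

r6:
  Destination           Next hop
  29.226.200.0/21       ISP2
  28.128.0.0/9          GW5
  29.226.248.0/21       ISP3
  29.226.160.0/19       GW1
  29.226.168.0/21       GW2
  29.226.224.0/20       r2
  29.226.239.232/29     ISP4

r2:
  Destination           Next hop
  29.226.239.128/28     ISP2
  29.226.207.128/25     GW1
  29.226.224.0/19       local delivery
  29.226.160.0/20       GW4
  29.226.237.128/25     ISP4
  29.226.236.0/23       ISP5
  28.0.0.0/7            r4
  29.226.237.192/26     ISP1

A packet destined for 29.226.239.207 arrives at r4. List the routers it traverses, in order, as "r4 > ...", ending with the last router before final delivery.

r4 > r6 > r2

At r4: longest match for 29.226.239.207 is 29.224.0.0/12 -> r6
At r6: longest match for 29.226.239.207 is 29.226.224.0/20 -> r2
At r2: longest match for 29.226.239.207 is 29.226.224.0/19 -> local delivery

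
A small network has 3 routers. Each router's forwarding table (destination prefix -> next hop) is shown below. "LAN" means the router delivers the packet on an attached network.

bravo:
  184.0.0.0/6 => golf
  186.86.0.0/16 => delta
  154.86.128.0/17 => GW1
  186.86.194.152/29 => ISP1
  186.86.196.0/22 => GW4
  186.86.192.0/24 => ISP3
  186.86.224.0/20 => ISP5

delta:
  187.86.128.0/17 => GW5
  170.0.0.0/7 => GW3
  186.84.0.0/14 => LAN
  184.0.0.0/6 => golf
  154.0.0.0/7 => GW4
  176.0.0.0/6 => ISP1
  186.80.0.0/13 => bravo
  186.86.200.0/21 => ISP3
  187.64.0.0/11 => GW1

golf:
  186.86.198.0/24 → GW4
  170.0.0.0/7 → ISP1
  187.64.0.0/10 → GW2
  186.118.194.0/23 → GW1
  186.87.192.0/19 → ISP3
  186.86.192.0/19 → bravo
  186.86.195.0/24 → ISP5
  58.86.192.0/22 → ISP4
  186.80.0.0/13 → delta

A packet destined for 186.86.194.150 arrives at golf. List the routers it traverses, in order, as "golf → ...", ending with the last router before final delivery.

golf → bravo → delta

At golf: longest match for 186.86.194.150 is 186.86.192.0/19 -> bravo
At bravo: longest match for 186.86.194.150 is 186.86.0.0/16 -> delta
At delta: longest match for 186.86.194.150 is 186.84.0.0/14 -> LAN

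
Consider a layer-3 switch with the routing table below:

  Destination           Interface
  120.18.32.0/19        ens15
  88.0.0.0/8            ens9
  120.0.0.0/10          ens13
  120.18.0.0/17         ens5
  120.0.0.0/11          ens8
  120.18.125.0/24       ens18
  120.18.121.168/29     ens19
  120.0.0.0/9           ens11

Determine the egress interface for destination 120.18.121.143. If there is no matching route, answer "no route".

ens5

Routes whose prefix contains 120.18.121.143:
  120.0.0.0/9 (120.0.0.0 - 120.127.255.255) -> ens11
  120.0.0.0/10 (120.0.0.0 - 120.63.255.255) -> ens13
  120.0.0.0/11 (120.0.0.0 - 120.31.255.255) -> ens8
  120.18.0.0/17 (120.18.0.0 - 120.18.127.255) -> ens5
More-specific entries that do NOT match:
  120.18.121.168/29 (120.18.121.168 - 120.18.121.175) does not contain 120.18.121.143
  120.18.125.0/24 (120.18.125.0 - 120.18.125.255) does not contain 120.18.121.143
  120.18.32.0/19 (120.18.32.0 - 120.18.63.255) does not contain 120.18.121.143
Longest matching prefix is /17 -> interface ens5.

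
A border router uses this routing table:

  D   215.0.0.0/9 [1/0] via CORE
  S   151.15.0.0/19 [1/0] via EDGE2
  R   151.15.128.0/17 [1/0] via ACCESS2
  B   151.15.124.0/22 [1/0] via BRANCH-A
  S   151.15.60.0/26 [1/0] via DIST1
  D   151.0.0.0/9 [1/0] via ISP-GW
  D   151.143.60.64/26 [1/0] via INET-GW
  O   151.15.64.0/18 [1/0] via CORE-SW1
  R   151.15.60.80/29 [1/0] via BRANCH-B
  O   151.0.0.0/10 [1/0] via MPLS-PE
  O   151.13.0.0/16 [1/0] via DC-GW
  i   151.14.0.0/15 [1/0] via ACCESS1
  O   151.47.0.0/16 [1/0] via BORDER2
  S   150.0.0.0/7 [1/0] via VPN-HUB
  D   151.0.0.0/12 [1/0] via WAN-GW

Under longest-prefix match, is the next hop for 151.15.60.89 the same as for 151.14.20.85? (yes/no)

151.15.60.89: longest match 151.14.0.0/15 -> ACCESS1
151.14.20.85: longest match 151.14.0.0/15 -> ACCESS1

yes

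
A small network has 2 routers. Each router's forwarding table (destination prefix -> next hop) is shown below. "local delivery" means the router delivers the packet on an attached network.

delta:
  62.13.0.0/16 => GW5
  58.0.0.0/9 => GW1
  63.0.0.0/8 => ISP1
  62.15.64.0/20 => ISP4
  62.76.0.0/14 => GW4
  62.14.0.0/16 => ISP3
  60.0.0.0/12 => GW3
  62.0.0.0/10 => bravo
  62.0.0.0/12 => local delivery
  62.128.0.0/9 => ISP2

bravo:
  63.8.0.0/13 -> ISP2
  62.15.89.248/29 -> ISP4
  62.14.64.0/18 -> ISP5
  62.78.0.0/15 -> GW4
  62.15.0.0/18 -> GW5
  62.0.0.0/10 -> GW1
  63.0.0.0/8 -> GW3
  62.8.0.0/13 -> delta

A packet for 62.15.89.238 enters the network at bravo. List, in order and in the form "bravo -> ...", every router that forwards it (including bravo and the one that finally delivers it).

bravo -> delta

At bravo: longest match for 62.15.89.238 is 62.8.0.0/13 -> delta
At delta: longest match for 62.15.89.238 is 62.0.0.0/12 -> local delivery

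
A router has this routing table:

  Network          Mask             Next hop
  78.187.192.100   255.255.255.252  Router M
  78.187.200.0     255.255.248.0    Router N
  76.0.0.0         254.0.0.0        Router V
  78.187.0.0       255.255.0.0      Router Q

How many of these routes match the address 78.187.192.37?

1

Prefixes containing 78.187.192.37:
  78.187.0.0/16 (78.187.0.0 - 78.187.255.255)
Total matching entries: 1.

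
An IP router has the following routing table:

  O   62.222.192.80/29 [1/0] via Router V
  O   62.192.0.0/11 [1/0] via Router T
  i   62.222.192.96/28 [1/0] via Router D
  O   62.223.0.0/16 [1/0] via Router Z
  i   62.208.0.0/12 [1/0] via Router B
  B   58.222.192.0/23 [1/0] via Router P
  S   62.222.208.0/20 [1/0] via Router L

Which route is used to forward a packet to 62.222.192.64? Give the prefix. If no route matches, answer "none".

62.208.0.0/12

Entries matching 62.222.192.64:
  62.192.0.0/11 (62.192.0.0 - 62.223.255.255)
  62.208.0.0/12 (62.208.0.0 - 62.223.255.255)
Most specific is 62.208.0.0/12.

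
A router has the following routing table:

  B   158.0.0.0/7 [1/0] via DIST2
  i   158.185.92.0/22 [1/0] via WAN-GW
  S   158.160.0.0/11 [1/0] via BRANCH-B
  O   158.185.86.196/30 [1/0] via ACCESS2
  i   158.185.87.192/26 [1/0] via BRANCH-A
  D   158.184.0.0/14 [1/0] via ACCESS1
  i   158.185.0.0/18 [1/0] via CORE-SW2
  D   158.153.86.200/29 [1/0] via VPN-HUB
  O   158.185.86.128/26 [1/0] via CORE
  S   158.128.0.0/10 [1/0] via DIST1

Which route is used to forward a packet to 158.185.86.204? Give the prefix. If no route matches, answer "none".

Entries matching 158.185.86.204:
  158.0.0.0/7 (158.0.0.0 - 159.255.255.255)
  158.128.0.0/10 (158.128.0.0 - 158.191.255.255)
  158.160.0.0/11 (158.160.0.0 - 158.191.255.255)
  158.184.0.0/14 (158.184.0.0 - 158.187.255.255)
Most specific is 158.184.0.0/14.

158.184.0.0/14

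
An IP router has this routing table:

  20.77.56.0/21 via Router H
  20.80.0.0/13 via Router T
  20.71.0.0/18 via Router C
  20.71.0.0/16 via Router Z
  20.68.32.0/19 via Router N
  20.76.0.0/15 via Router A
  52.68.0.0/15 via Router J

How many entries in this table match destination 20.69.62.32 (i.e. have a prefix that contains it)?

0

No listed prefix contains 20.69.62.32.
Total matching entries: 0.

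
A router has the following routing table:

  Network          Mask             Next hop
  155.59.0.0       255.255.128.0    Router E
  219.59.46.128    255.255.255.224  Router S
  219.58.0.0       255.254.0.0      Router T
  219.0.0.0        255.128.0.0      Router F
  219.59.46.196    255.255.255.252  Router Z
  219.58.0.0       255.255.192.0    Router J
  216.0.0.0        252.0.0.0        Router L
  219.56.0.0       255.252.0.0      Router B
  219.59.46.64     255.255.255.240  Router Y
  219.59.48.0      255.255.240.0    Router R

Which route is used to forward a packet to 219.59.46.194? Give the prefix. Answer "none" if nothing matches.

219.58.0.0/15

Entries matching 219.59.46.194:
  216.0.0.0/6 (216.0.0.0 - 219.255.255.255)
  219.0.0.0/9 (219.0.0.0 - 219.127.255.255)
  219.56.0.0/14 (219.56.0.0 - 219.59.255.255)
  219.58.0.0/15 (219.58.0.0 - 219.59.255.255)
Most specific is 219.58.0.0/15.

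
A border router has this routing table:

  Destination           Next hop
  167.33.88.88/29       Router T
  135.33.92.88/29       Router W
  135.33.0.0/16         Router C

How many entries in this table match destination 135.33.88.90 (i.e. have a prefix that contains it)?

Prefixes containing 135.33.88.90:
  135.33.0.0/16 (135.33.0.0 - 135.33.255.255)
Total matching entries: 1.

1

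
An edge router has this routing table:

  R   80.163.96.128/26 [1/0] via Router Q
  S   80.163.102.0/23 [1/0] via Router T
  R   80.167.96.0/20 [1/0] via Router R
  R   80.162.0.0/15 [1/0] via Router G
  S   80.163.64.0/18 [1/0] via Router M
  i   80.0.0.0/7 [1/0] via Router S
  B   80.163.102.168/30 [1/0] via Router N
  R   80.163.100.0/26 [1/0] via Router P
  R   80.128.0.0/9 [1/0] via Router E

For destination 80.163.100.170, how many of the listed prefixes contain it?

Prefixes containing 80.163.100.170:
  80.0.0.0/7 (80.0.0.0 - 81.255.255.255)
  80.128.0.0/9 (80.128.0.0 - 80.255.255.255)
  80.162.0.0/15 (80.162.0.0 - 80.163.255.255)
  80.163.64.0/18 (80.163.64.0 - 80.163.127.255)
Total matching entries: 4.

4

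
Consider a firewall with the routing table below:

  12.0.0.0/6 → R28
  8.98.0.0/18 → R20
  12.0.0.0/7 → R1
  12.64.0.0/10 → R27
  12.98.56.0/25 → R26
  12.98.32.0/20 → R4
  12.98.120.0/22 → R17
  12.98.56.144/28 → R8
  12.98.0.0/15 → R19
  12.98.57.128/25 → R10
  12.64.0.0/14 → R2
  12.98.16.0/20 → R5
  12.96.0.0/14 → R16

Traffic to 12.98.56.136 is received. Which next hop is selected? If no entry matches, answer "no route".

Routes whose prefix contains 12.98.56.136:
  12.0.0.0/6 (12.0.0.0 - 15.255.255.255) -> R28
  12.0.0.0/7 (12.0.0.0 - 13.255.255.255) -> R1
  12.64.0.0/10 (12.64.0.0 - 12.127.255.255) -> R27
  12.96.0.0/14 (12.96.0.0 - 12.99.255.255) -> R16
  12.98.0.0/15 (12.98.0.0 - 12.99.255.255) -> R19
More-specific entries that do NOT match:
  12.98.56.144/28 (12.98.56.144 - 12.98.56.159) does not contain 12.98.56.136
  12.98.56.0/25 (12.98.56.0 - 12.98.56.127) does not contain 12.98.56.136
  12.98.57.128/25 (12.98.57.128 - 12.98.57.255) does not contain 12.98.56.136
  12.98.120.0/22 (12.98.120.0 - 12.98.123.255) does not contain 12.98.56.136
  12.98.32.0/20 (12.98.32.0 - 12.98.47.255) does not contain 12.98.56.136
  12.98.16.0/20 (12.98.16.0 - 12.98.31.255) does not contain 12.98.56.136
  8.98.0.0/18 (8.98.0.0 - 8.98.63.255) does not contain 12.98.56.136
Longest matching prefix is /15 -> next hop R19.

R19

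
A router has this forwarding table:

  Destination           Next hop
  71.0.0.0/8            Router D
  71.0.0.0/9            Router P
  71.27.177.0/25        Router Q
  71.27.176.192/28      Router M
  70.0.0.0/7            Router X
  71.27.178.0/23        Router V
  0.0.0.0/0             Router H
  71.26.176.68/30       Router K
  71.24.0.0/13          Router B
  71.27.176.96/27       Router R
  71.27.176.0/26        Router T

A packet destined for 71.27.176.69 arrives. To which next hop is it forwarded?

Router B

Routes whose prefix contains 71.27.176.69:
  0.0.0.0/0 (default, matches everything) -> Router H
  70.0.0.0/7 (70.0.0.0 - 71.255.255.255) -> Router X
  71.0.0.0/8 (71.0.0.0 - 71.255.255.255) -> Router D
  71.0.0.0/9 (71.0.0.0 - 71.127.255.255) -> Router P
  71.24.0.0/13 (71.24.0.0 - 71.31.255.255) -> Router B
More-specific entries that do NOT match:
  71.26.176.68/30 (71.26.176.68 - 71.26.176.71) does not contain 71.27.176.69
  71.27.176.192/28 (71.27.176.192 - 71.27.176.207) does not contain 71.27.176.69
  71.27.176.96/27 (71.27.176.96 - 71.27.176.127) does not contain 71.27.176.69
  71.27.176.0/26 (71.27.176.0 - 71.27.176.63) does not contain 71.27.176.69
  71.27.177.0/25 (71.27.177.0 - 71.27.177.127) does not contain 71.27.176.69
  71.27.178.0/23 (71.27.178.0 - 71.27.179.255) does not contain 71.27.176.69
Longest matching prefix is /13 -> next hop Router B.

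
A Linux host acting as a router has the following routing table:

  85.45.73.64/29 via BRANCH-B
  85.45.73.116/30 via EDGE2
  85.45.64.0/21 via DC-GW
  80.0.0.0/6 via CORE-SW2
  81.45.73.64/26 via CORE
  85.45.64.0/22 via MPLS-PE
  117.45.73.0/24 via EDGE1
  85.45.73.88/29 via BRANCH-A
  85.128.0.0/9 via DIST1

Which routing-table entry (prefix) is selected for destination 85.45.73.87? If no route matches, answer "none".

none

85.45.73.87 is outside every listed prefix and there is no default route.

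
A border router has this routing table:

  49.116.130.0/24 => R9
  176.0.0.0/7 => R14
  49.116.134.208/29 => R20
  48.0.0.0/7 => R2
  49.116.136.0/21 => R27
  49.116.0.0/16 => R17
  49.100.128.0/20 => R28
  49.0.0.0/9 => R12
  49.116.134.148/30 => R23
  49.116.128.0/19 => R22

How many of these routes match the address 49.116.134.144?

4

Prefixes containing 49.116.134.144:
  48.0.0.0/7 (48.0.0.0 - 49.255.255.255)
  49.0.0.0/9 (49.0.0.0 - 49.127.255.255)
  49.116.0.0/16 (49.116.0.0 - 49.116.255.255)
  49.116.128.0/19 (49.116.128.0 - 49.116.159.255)
Total matching entries: 4.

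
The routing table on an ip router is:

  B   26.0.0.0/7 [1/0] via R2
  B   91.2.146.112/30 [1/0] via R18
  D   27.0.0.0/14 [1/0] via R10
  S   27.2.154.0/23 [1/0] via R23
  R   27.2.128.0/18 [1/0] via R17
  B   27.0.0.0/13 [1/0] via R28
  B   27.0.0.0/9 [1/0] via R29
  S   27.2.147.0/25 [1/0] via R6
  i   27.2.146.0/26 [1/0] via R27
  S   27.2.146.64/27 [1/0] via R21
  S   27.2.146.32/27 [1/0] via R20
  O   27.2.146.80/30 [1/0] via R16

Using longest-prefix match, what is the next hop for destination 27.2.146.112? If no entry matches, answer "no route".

Routes whose prefix contains 27.2.146.112:
  26.0.0.0/7 (26.0.0.0 - 27.255.255.255) -> R2
  27.0.0.0/9 (27.0.0.0 - 27.127.255.255) -> R29
  27.0.0.0/13 (27.0.0.0 - 27.7.255.255) -> R28
  27.0.0.0/14 (27.0.0.0 - 27.3.255.255) -> R10
  27.2.128.0/18 (27.2.128.0 - 27.2.191.255) -> R17
More-specific entries that do NOT match:
  91.2.146.112/30 (91.2.146.112 - 91.2.146.115) does not contain 27.2.146.112
  27.2.146.80/30 (27.2.146.80 - 27.2.146.83) does not contain 27.2.146.112
  27.2.146.64/27 (27.2.146.64 - 27.2.146.95) does not contain 27.2.146.112
  27.2.146.32/27 (27.2.146.32 - 27.2.146.63) does not contain 27.2.146.112
  27.2.146.0/26 (27.2.146.0 - 27.2.146.63) does not contain 27.2.146.112
  27.2.147.0/25 (27.2.147.0 - 27.2.147.127) does not contain 27.2.146.112
  27.2.154.0/23 (27.2.154.0 - 27.2.155.255) does not contain 27.2.146.112
Longest matching prefix is /18 -> next hop R17.

R17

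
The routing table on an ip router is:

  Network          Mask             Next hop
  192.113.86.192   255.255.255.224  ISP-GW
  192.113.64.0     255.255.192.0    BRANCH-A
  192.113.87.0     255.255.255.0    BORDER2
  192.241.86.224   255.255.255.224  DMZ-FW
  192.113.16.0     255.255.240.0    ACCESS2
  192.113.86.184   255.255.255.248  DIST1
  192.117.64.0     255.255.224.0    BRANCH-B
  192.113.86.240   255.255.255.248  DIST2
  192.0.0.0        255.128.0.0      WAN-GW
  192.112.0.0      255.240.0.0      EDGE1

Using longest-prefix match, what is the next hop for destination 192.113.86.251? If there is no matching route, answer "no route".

BRANCH-A

Routes whose prefix contains 192.113.86.251:
  192.0.0.0/9 (192.0.0.0 - 192.127.255.255) -> WAN-GW
  192.112.0.0/12 (192.112.0.0 - 192.127.255.255) -> EDGE1
  192.113.64.0/18 (192.113.64.0 - 192.113.127.255) -> BRANCH-A
More-specific entries that do NOT match:
  192.113.86.184/29 (192.113.86.184 - 192.113.86.191) does not contain 192.113.86.251
  192.113.86.240/29 (192.113.86.240 - 192.113.86.247) does not contain 192.113.86.251
  192.113.86.192/27 (192.113.86.192 - 192.113.86.223) does not contain 192.113.86.251
  192.241.86.224/27 (192.241.86.224 - 192.241.86.255) does not contain 192.113.86.251
  192.113.87.0/24 (192.113.87.0 - 192.113.87.255) does not contain 192.113.86.251
  192.113.16.0/20 (192.113.16.0 - 192.113.31.255) does not contain 192.113.86.251
  192.117.64.0/19 (192.117.64.0 - 192.117.95.255) does not contain 192.113.86.251
Longest matching prefix is /18 -> next hop BRANCH-A.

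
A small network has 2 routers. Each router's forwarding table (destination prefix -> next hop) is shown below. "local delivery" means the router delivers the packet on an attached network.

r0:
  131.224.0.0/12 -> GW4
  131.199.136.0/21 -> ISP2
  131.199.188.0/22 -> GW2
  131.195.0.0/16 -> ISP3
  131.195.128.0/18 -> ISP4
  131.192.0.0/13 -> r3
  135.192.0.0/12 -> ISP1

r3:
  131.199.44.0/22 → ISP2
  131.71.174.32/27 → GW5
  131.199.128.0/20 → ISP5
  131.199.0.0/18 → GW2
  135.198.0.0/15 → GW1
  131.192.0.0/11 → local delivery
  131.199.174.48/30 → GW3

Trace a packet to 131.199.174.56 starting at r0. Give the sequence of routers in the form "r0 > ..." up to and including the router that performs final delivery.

r0 > r3

At r0: longest match for 131.199.174.56 is 131.192.0.0/13 -> r3
At r3: longest match for 131.199.174.56 is 131.192.0.0/11 -> local delivery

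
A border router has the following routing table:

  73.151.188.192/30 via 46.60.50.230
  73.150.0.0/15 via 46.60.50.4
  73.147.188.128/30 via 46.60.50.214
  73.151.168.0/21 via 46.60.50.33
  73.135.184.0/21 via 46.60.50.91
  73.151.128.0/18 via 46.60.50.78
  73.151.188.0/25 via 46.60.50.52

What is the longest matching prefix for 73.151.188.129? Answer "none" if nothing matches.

Entries matching 73.151.188.129:
  73.150.0.0/15 (73.150.0.0 - 73.151.255.255)
  73.151.128.0/18 (73.151.128.0 - 73.151.191.255)
Most specific is 73.151.128.0/18.

73.151.128.0/18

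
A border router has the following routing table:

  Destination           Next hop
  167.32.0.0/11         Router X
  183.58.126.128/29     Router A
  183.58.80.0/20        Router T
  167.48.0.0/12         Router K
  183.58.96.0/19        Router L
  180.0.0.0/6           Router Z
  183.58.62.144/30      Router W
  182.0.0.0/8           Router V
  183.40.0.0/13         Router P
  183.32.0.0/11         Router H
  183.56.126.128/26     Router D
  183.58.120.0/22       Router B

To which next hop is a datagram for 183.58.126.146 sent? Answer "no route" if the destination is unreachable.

Router L

Routes whose prefix contains 183.58.126.146:
  180.0.0.0/6 (180.0.0.0 - 183.255.255.255) -> Router Z
  183.32.0.0/11 (183.32.0.0 - 183.63.255.255) -> Router H
  183.58.96.0/19 (183.58.96.0 - 183.58.127.255) -> Router L
More-specific entries that do NOT match:
  183.58.62.144/30 (183.58.62.144 - 183.58.62.147) does not contain 183.58.126.146
  183.58.126.128/29 (183.58.126.128 - 183.58.126.135) does not contain 183.58.126.146
  183.56.126.128/26 (183.56.126.128 - 183.56.126.191) does not contain 183.58.126.146
  183.58.120.0/22 (183.58.120.0 - 183.58.123.255) does not contain 183.58.126.146
  183.58.80.0/20 (183.58.80.0 - 183.58.95.255) does not contain 183.58.126.146
Longest matching prefix is /19 -> next hop Router L.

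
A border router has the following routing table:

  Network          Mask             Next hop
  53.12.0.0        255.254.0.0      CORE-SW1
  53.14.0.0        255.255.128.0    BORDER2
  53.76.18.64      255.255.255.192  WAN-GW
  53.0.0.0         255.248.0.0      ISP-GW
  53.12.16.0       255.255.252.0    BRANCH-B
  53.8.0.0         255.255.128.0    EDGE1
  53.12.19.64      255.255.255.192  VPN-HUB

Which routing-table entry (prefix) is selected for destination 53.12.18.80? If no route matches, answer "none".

53.12.16.0/22

Entries matching 53.12.18.80:
  53.12.0.0/15 (53.12.0.0 - 53.13.255.255)
  53.12.16.0/22 (53.12.16.0 - 53.12.19.255)
Most specific is 53.12.16.0/22.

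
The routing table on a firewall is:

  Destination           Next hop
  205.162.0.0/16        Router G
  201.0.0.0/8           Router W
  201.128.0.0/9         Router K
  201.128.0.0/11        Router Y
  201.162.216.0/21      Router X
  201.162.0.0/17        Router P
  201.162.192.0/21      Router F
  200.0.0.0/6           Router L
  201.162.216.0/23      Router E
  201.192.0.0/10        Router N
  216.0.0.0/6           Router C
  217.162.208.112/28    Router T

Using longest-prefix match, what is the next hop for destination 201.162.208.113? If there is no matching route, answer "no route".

Router K

Routes whose prefix contains 201.162.208.113:
  200.0.0.0/6 (200.0.0.0 - 203.255.255.255) -> Router L
  201.0.0.0/8 (201.0.0.0 - 201.255.255.255) -> Router W
  201.128.0.0/9 (201.128.0.0 - 201.255.255.255) -> Router K
More-specific entries that do NOT match:
  217.162.208.112/28 (217.162.208.112 - 217.162.208.127) does not contain 201.162.208.113
  201.162.216.0/23 (201.162.216.0 - 201.162.217.255) does not contain 201.162.208.113
  201.162.216.0/21 (201.162.216.0 - 201.162.223.255) does not contain 201.162.208.113
  201.162.192.0/21 (201.162.192.0 - 201.162.199.255) does not contain 201.162.208.113
  201.162.0.0/17 (201.162.0.0 - 201.162.127.255) does not contain 201.162.208.113
  205.162.0.0/16 (205.162.0.0 - 205.162.255.255) does not contain 201.162.208.113
  201.128.0.0/11 (201.128.0.0 - 201.159.255.255) does not contain 201.162.208.113
  201.192.0.0/10 (201.192.0.0 - 201.255.255.255) does not contain 201.162.208.113
Longest matching prefix is /9 -> next hop Router K.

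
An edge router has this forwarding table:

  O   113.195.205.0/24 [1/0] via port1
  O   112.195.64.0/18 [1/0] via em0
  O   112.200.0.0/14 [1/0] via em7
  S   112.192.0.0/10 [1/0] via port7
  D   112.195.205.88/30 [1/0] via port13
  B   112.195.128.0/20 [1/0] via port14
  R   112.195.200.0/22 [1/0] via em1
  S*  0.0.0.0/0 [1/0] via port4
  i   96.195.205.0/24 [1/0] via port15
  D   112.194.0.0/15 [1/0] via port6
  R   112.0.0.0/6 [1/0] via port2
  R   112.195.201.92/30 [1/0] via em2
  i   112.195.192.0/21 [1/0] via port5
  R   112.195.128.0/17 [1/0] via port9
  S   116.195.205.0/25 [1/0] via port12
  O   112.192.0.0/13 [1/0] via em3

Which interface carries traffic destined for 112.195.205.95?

Routes whose prefix contains 112.195.205.95:
  0.0.0.0/0 (default, matches everything) -> port4
  112.0.0.0/6 (112.0.0.0 - 115.255.255.255) -> port2
  112.192.0.0/10 (112.192.0.0 - 112.255.255.255) -> port7
  112.192.0.0/13 (112.192.0.0 - 112.199.255.255) -> em3
  112.194.0.0/15 (112.194.0.0 - 112.195.255.255) -> port6
  112.195.128.0/17 (112.195.128.0 - 112.195.255.255) -> port9
More-specific entries that do NOT match:
  112.195.205.88/30 (112.195.205.88 - 112.195.205.91) does not contain 112.195.205.95
  112.195.201.92/30 (112.195.201.92 - 112.195.201.95) does not contain 112.195.205.95
  116.195.205.0/25 (116.195.205.0 - 116.195.205.127) does not contain 112.195.205.95
  113.195.205.0/24 (113.195.205.0 - 113.195.205.255) does not contain 112.195.205.95
  96.195.205.0/24 (96.195.205.0 - 96.195.205.255) does not contain 112.195.205.95
  112.195.200.0/22 (112.195.200.0 - 112.195.203.255) does not contain 112.195.205.95
  112.195.192.0/21 (112.195.192.0 - 112.195.199.255) does not contain 112.195.205.95
  112.195.128.0/20 (112.195.128.0 - 112.195.143.255) does not contain 112.195.205.95
  112.195.64.0/18 (112.195.64.0 - 112.195.127.255) does not contain 112.195.205.95
Longest matching prefix is /17 -> interface port9.

port9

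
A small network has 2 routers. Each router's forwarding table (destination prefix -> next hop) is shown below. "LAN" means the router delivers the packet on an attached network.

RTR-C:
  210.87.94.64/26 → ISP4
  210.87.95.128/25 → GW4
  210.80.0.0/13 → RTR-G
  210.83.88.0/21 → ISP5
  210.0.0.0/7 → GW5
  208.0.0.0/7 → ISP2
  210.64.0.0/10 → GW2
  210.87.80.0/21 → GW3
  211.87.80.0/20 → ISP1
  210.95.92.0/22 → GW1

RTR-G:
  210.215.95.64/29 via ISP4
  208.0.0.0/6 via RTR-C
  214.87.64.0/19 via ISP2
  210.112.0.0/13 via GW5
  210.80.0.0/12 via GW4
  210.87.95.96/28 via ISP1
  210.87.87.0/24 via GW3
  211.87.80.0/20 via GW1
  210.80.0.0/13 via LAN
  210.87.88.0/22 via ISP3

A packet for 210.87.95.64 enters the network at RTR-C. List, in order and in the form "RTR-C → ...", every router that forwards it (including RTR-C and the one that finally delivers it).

RTR-C → RTR-G

At RTR-C: longest match for 210.87.95.64 is 210.80.0.0/13 -> RTR-G
At RTR-G: longest match for 210.87.95.64 is 210.80.0.0/13 -> LAN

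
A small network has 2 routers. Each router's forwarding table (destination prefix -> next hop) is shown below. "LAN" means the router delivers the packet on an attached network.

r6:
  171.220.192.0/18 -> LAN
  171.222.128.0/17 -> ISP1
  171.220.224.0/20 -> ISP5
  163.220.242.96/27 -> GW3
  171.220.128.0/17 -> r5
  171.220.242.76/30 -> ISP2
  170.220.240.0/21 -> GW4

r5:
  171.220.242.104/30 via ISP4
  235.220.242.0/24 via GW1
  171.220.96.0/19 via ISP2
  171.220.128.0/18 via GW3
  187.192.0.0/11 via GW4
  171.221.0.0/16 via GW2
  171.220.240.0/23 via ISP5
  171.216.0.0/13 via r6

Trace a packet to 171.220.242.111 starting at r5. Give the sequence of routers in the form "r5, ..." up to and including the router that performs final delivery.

At r5: longest match for 171.220.242.111 is 171.216.0.0/13 -> r6
At r6: longest match for 171.220.242.111 is 171.220.192.0/18 -> LAN

r5, r6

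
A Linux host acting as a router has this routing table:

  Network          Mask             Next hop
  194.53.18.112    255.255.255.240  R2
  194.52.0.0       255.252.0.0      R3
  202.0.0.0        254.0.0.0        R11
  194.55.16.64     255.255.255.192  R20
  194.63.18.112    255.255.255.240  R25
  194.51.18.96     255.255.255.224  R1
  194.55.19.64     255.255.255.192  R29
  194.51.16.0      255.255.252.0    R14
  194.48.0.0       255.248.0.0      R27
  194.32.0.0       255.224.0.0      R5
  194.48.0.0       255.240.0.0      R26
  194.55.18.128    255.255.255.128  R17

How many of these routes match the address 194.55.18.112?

Prefixes containing 194.55.18.112:
  194.32.0.0/11 (194.32.0.0 - 194.63.255.255)
  194.48.0.0/12 (194.48.0.0 - 194.63.255.255)
  194.48.0.0/13 (194.48.0.0 - 194.55.255.255)
  194.52.0.0/14 (194.52.0.0 - 194.55.255.255)
Total matching entries: 4.

4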